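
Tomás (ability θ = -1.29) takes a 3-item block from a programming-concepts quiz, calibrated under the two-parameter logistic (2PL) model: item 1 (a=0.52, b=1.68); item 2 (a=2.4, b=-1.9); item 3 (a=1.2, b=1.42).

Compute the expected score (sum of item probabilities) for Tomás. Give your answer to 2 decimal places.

P(θ) = 1 / (1 + exp(−a(θ − b)))
P_1 = 1/(1+e^{1.5444}) = 0.1759
P_2 = 1/(1+e^{-1.4640}) = 0.8121
P_3 = 1/(1+e^{3.2520}) = 0.0373
E[score] = 0.1759 + 0.8121 + 0.0373 = 1.0253

1.03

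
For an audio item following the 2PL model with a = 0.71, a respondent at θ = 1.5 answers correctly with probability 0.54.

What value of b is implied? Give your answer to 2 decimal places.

P(θ) = 1 / (1 + exp(−a(θ − b)))
logit(0.54) = ln(0.54/0.46) = 0.1603
b = θ − logit/(a) = 1.5 − 0.1603/0.7100 = 1.2742

1.27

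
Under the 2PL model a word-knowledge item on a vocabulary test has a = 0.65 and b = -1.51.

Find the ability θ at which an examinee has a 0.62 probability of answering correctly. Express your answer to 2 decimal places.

P(θ) = 1 / (1 + exp(−a(θ − b)))
logit = ln(0.6200/0.3800) = 0.4895
θ = b + logit/(a) = -1.51 + 0.4895/0.6500 = -0.7568

-0.76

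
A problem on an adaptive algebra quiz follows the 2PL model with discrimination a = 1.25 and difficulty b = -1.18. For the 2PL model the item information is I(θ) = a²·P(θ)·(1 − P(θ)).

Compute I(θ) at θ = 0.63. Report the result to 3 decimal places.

P = 1/(1+e^{-2.2625}) = 0.9057
P(1−P) = 0.9057 × 0.0943 = 0.0854
I = a² × P(1−P) = 1.25² × 0.0854 = 0.13342

0.133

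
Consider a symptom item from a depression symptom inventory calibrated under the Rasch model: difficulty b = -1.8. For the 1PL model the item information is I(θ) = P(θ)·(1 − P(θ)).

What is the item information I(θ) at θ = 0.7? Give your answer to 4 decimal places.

P = 1/(1+e^{-2.5000}) = 0.9241
P(1−P) = 0.9241 × 0.0759 = 0.0701
I = P(1−P) = 0.07010

0.0701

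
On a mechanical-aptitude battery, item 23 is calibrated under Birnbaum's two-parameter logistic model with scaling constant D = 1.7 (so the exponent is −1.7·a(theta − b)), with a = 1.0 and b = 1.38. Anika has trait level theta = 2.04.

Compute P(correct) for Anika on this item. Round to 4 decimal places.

P(theta) = 1 / (1 + exp(−D·a(theta − b)))
Exponent: 1.7 × 1.0 × (2.04 − 1.38) = 1.1220
1/(1 + e^{-1.1220}) = 0.7544
P = 0.7544

0.7544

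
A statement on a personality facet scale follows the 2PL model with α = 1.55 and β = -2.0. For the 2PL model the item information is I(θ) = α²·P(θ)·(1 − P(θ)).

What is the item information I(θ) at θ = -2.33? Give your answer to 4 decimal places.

P = 1/(1+e^{0.5115}) = 0.3748
P(1−P) = 0.3748 × 0.6252 = 0.2343
I = α² × P(1−P) = 1.55² × 0.2343 = 0.56299

0.5630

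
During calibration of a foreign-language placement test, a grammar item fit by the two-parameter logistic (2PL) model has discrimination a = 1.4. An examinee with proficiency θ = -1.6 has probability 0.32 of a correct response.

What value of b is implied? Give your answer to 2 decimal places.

-1.06

P(θ) = 1 / (1 + exp(−a(θ − b)))
logit(0.32) = ln(0.32/0.68) = -0.7538
b = θ − logit/(a) = -1.6 − (-0.7538)/1.4000 = -1.0616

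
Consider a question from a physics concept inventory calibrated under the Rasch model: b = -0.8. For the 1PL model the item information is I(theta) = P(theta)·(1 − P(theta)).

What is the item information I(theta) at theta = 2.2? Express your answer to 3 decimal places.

P = 1/(1+e^{-3.0000}) = 0.9526
P(1−P) = 0.9526 × 0.0474 = 0.0452
I = P(1−P) = 0.04518

0.045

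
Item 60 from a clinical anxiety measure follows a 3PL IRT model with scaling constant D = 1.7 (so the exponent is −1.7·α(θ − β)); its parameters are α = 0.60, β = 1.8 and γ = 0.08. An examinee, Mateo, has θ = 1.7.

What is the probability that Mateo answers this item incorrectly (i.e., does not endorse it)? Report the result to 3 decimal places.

P(θ) = γ + (1 − γ) · 1 / (1 + exp(−D·α(θ − β)))
Exponent: 1.7 × 0.60 × (1.7 − 1.8) = -0.1020
1/(1 + e^{0.1020}) = 0.4745
P = 0.08 + 0.92 × 0.4745 = 0.5166
P(incorrect) = 1 − 0.5166 = 0.4834

0.483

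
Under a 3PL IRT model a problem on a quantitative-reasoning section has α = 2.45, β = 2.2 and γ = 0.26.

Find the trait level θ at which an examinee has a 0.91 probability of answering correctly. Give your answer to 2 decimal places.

3.01

P(θ) = γ + (1 − γ) · 1 / (1 + exp(−α(θ − β)))
Remove guessing floor: (0.91 − 0.26)/(1 − 0.26) = 0.8784
logit = ln(0.8784/0.1216) = 1.9772
θ = β + logit/(α) = 2.2 + 1.9772/2.4500 = 3.0070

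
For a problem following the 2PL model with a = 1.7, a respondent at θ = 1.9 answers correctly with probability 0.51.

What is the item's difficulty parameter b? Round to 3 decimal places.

1.876

P(θ) = 1 / (1 + exp(−a(θ − b)))
logit(0.51) = ln(0.51/0.49) = 0.0400
b = θ − logit/(a) = 1.9 − 0.0400/1.7000 = 1.8765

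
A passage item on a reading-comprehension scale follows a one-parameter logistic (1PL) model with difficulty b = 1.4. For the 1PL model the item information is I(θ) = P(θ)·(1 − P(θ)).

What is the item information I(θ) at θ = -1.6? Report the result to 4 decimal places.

P = 1/(1+e^{3.0000}) = 0.0474
P(1−P) = 0.0474 × 0.9526 = 0.0452
I = P(1−P) = 0.04518

0.0452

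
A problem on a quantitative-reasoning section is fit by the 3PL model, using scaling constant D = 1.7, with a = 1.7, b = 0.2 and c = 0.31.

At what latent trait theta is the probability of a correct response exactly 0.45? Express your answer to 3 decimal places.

-0.273

P(theta) = c + (1 − c) · 1 / (1 + exp(−D·a(theta − b)))
Remove guessing floor: (0.45 − 0.31)/(1 − 0.31) = 0.2029
logit = ln(0.2029/0.7971) = -1.3683
theta = b + logit/(1.7·a) = 0.2 + (-1.3683)/2.8900 = -0.2735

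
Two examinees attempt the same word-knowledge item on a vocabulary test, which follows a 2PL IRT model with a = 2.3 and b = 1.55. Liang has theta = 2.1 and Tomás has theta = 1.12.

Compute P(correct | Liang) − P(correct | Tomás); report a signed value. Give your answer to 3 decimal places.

0.509

P(theta) = 1 / (1 + exp(−a(theta − b)))
P(Liang) = 0.7799  [exponent 1.2650]
P(Tomás) = 0.2711  [exponent -0.9890]
Difference = 0.7799 − 0.2711 = 0.5088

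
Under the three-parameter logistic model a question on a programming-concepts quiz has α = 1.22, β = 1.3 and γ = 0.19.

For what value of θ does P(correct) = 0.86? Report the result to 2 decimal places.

P(θ) = γ + (1 − γ) · 1 / (1 + exp(−α(θ − β)))
Remove guessing floor: (0.86 − 0.19)/(1 − 0.19) = 0.8272
logit = ln(0.8272/0.1728) = 1.5656
θ = β + logit/(α) = 1.3 + 1.5656/1.2200 = 2.5833

2.58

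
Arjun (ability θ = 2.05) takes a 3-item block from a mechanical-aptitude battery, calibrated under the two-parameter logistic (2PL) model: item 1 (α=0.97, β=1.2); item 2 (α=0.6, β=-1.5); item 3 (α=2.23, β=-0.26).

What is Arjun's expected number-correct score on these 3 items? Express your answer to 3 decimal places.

2.583

P(θ) = 1 / (1 + exp(−α(θ − β)))
P_1 = 1/(1+e^{-0.8245}) = 0.6952
P_2 = 1/(1+e^{-2.1300}) = 0.8938
P_3 = 1/(1+e^{-5.1513}) = 0.9942
E[score] = 0.6952 + 0.8938 + 0.9942 = 2.5832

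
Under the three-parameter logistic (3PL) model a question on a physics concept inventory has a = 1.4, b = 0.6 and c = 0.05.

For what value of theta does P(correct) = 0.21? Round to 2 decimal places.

-0.54

P(theta) = c + (1 − c) · 1 / (1 + exp(−a(theta − b)))
Remove guessing floor: (0.21 − 0.05)/(1 − 0.05) = 0.1684
logit = ln(0.1684/0.8316) = -1.5969
theta = b + logit/(a) = 0.6 + (-1.5969)/1.4000 = -0.5406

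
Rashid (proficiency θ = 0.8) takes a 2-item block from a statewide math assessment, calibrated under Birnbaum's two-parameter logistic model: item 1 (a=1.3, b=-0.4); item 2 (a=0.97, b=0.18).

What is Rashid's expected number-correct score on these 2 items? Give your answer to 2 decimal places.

1.47

P(θ) = 1 / (1 + exp(−a(θ − b)))
P_1 = 1/(1+e^{-1.5600}) = 0.8264
P_2 = 1/(1+e^{-0.6014}) = 0.6460
E[score] = 0.8264 + 0.6460 = 1.4723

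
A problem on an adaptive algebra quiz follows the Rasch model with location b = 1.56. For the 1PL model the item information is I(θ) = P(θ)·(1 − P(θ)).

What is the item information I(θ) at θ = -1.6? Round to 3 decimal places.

0.039

P = 1/(1+e^{3.1600}) = 0.0407
P(1−P) = 0.0407 × 0.9593 = 0.0390
I = P(1−P) = 0.03904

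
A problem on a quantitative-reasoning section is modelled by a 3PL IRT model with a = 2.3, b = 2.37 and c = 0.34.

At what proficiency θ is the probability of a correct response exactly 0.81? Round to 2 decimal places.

2.76

P(θ) = c + (1 − c) · 1 / (1 + exp(−a(θ − b)))
Remove guessing floor: (0.81 − 0.34)/(1 − 0.34) = 0.7121
logit = ln(0.7121/0.2879) = 0.9057
θ = b + logit/(a) = 2.37 + 0.9057/2.3000 = 2.7638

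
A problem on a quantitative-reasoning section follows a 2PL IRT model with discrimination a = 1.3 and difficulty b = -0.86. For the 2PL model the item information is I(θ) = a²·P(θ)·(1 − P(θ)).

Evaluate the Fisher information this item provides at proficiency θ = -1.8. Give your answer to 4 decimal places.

P = 1/(1+e^{1.2220}) = 0.2276
P(1−P) = 0.2276 × 0.7724 = 0.1758
I = a² × P(1−P) = 1.3² × 0.1758 = 0.29708

0.2971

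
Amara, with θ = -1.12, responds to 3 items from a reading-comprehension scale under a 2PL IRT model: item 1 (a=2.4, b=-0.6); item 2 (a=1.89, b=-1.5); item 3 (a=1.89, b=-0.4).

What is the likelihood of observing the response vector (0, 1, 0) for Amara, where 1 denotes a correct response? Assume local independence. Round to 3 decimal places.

0.416

P(θ) = 1 / (1 + exp(−a(θ − b)))
P_1 = 1/(1+e^{1.2480}) = 0.2230
P_2 = 1/(1+e^{-0.7182}) = 0.6722
P_3 = 1/(1+e^{1.3608}) = 0.2041
L = (1−P_1) × P_2 × (1−P_3) = 0.7770 × 0.6722 × 0.7959 = 0.41567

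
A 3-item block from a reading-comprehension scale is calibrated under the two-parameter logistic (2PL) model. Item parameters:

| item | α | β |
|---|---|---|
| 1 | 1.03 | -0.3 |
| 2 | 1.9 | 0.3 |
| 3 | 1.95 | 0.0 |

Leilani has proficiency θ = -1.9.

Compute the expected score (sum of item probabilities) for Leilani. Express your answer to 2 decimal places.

0.20

P(θ) = 1 / (1 + exp(−α(θ − β)))
P_1 = 1/(1+e^{1.6480}) = 0.1614
P_2 = 1/(1+e^{4.1800}) = 0.0151
P_3 = 1/(1+e^{3.7050}) = 0.0240
E[score] = 0.1614 + 0.0151 + 0.0240 = 0.2005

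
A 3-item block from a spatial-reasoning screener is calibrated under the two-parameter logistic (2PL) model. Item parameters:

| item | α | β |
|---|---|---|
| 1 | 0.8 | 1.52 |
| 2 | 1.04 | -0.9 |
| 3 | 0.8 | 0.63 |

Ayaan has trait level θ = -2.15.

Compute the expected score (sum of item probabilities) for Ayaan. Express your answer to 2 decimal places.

P(θ) = 1 / (1 + exp(−α(θ − β)))
P_1 = 1/(1+e^{2.9360}) = 0.0504
P_2 = 1/(1+e^{1.3000}) = 0.2142
P_3 = 1/(1+e^{2.2240}) = 0.0976
E[score] = 0.0504 + 0.2142 + 0.0976 = 0.3622

0.36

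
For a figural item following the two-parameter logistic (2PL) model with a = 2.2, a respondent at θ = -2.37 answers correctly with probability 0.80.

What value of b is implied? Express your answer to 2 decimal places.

P(θ) = 1 / (1 + exp(−a(θ − b)))
logit(0.80) = ln(0.80/0.20) = 1.3863
b = θ − logit/(a) = -2.37 − 1.3863/2.2000 = -3.0001

-3.00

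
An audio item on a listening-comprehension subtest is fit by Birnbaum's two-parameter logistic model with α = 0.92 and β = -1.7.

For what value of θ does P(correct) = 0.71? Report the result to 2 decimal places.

P(θ) = 1 / (1 + exp(−α(θ − β)))
logit = ln(0.7100/0.2900) = 0.8954
θ = β + logit/(α) = -1.7 + 0.8954/0.9200 = -0.7268

-0.73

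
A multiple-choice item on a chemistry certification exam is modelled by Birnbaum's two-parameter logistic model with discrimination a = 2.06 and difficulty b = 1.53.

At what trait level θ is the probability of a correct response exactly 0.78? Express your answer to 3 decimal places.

P(θ) = 1 / (1 + exp(−a(θ − b)))
logit = ln(0.7800/0.2200) = 1.2657
θ = b + logit/(a) = 1.53 + 1.2657/2.0600 = 2.1444

2.144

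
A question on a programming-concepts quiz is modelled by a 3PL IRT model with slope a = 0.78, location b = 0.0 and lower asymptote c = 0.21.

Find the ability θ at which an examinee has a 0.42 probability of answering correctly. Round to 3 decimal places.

-1.302

P(θ) = c + (1 − c) · 1 / (1 + exp(−a(θ − b)))
Remove guessing floor: (0.42 − 0.21)/(1 − 0.21) = 0.2658
logit = ln(0.2658/0.7342) = -1.0159
θ = b + logit/(a) = 0.0 + (-1.0159)/0.7800 = -1.3025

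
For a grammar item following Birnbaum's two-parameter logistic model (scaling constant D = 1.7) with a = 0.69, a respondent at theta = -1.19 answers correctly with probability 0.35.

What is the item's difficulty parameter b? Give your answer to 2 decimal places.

-0.66

P(theta) = 1 / (1 + exp(−D·a(theta − b)))
logit(0.35) = ln(0.35/0.65) = -0.6190
b = theta − logit/(1.7·a) = -1.19 − (-0.6190)/1.1730 = -0.6623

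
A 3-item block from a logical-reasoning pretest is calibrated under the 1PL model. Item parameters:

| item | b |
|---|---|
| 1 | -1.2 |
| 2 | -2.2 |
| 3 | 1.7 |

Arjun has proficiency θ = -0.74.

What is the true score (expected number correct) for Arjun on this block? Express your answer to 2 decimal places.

1.50

P(θ) = 1 / (1 + exp(−(θ − b)))
P_1 = 1/(1+e^{-0.4600}) = 0.6130
P_2 = 1/(1+e^{-1.4600}) = 0.8115
P_3 = 1/(1+e^{2.4400}) = 0.0802
E[score] = 0.6130 + 0.8115 + 0.0802 = 1.5047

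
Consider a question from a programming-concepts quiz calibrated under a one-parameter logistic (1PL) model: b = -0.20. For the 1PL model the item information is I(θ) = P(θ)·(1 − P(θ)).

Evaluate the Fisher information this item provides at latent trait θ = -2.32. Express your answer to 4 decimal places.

P = 1/(1+e^{2.1200}) = 0.1072
P(1−P) = 0.1072 × 0.8928 = 0.0957
I = P(1−P) = 0.09568

0.0957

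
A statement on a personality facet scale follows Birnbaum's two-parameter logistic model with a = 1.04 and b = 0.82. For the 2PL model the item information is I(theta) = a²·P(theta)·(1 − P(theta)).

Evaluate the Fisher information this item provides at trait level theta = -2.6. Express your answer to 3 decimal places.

0.029

P = 1/(1+e^{3.5568}) = 0.0277
P(1−P) = 0.0277 × 0.9723 = 0.0270
I = a² × P(1−P) = 1.04² × 0.0270 = 0.02917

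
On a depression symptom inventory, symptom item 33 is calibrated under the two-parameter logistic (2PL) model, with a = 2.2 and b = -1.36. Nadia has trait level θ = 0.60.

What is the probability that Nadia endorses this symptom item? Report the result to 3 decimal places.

P(θ) = 1 / (1 + exp(−a(θ − b)))
Exponent: 2.2 × (0.60 − (-1.36)) = 4.3120
1/(1 + e^{-4.3120}) = 0.9868

0.987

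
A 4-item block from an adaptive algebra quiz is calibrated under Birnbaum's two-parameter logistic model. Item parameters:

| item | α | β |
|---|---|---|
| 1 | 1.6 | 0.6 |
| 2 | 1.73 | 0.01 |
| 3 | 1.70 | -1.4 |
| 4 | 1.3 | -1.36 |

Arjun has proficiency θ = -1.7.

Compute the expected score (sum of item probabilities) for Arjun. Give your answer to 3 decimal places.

0.840

P(θ) = 1 / (1 + exp(−α(θ − β)))
P_1 = 1/(1+e^{3.6800}) = 0.0246
P_2 = 1/(1+e^{2.9583}) = 0.0493
P_3 = 1/(1+e^{0.5100}) = 0.3752
P_4 = 1/(1+e^{0.4420}) = 0.3913
E[score] = 0.0246 + 0.0493 + 0.3752 + 0.3913 = 0.8404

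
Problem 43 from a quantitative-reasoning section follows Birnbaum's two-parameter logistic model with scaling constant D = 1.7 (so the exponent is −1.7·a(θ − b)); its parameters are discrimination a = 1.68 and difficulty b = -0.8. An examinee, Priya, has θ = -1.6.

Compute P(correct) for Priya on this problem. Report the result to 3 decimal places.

P(θ) = 1 / (1 + exp(−D·a(θ − b)))
Exponent: 1.7 × 1.68 × (-1.6 − (-0.8)) = -2.2848
1/(1 + e^{2.2848}) = 0.0924
P = 0.0924

0.092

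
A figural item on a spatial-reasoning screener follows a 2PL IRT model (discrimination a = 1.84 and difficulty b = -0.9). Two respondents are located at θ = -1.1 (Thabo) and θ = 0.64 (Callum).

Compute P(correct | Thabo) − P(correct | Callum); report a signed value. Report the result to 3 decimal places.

-0.535

P(θ) = 1 / (1 + exp(−a(θ − b)))
P(Thabo) = 0.4090  [exponent -0.3680]
P(Callum) = 0.9445  [exponent 2.8336]
Difference = 0.4090 − 0.9445 = -0.5354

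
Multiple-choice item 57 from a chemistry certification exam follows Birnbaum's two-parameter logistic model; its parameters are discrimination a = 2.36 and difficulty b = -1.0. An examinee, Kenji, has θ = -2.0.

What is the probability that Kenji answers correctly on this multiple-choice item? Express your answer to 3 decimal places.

0.086

P(θ) = 1 / (1 + exp(−a(θ − b)))
Exponent: 2.36 × (-2.0 − (-1.0)) = -2.3600
1/(1 + e^{2.3600}) = 0.0863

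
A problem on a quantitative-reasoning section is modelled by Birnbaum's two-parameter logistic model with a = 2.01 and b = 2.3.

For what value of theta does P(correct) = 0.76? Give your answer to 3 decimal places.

2.873

P(theta) = 1 / (1 + exp(−a(theta − b)))
logit = ln(0.7600/0.2400) = 1.1527
theta = b + logit/(a) = 2.3 + 1.1527/2.0100 = 2.8735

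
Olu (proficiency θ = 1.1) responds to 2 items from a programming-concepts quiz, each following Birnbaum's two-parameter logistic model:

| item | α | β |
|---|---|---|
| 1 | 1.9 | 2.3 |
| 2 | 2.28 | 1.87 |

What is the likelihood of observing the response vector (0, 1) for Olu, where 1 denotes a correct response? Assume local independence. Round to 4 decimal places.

0.1337

P(θ) = 1 / (1 + exp(−α(θ − β)))
P_1 = 1/(1+e^{2.2800}) = 0.0928
P_2 = 1/(1+e^{1.7556}) = 0.1473
L = (1−P_1) × P_2 = 0.9072 × 0.1473 = 0.13367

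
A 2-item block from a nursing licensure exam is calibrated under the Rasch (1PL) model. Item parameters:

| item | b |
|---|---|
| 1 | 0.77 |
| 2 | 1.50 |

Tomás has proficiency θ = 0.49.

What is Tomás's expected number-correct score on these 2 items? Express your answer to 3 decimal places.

P(θ) = 1 / (1 + exp(−(θ − b)))
P_1 = 1/(1+e^{0.2800}) = 0.4305
P_2 = 1/(1+e^{1.0100}) = 0.2670
E[score] = 0.4305 + 0.2670 = 0.6974

0.697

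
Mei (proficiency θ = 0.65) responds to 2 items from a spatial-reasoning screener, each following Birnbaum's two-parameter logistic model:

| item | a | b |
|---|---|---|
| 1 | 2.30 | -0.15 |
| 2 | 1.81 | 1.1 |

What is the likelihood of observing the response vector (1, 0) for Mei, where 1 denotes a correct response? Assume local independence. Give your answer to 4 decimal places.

P(θ) = 1 / (1 + exp(−a(θ − b)))
P_1 = 1/(1+e^{-1.8400}) = 0.8629
P_2 = 1/(1+e^{0.8145}) = 0.3069
L = P_1 × (1−P_2) = 0.8629 × 0.6931 = 0.59808

0.5981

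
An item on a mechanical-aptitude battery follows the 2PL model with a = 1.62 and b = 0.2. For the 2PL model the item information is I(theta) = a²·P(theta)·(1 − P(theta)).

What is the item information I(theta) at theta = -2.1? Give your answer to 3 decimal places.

P = 1/(1+e^{3.7260}) = 0.0235
P(1−P) = 0.0235 × 0.9765 = 0.0230
I = a² × P(1−P) = 1.62² × 0.0230 = 0.06028

0.060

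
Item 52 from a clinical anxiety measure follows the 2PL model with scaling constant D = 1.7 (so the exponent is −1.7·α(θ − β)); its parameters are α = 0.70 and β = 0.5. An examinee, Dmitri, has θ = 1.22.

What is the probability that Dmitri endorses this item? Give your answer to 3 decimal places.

0.702

P(θ) = 1 / (1 + exp(−D·α(θ − β)))
Exponent: 1.7 × 0.70 × (1.22 − 0.5) = 0.8568
1/(1 + e^{-0.8568}) = 0.7020
P = 0.7020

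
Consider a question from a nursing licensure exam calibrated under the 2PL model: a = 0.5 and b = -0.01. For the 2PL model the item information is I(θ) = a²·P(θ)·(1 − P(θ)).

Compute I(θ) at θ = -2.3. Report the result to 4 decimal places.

P = 1/(1+e^{1.1450}) = 0.2414
P(1−P) = 0.2414 × 0.7586 = 0.1831
I = a² × P(1−P) = 0.5² × 0.1831 = 0.04578

0.0458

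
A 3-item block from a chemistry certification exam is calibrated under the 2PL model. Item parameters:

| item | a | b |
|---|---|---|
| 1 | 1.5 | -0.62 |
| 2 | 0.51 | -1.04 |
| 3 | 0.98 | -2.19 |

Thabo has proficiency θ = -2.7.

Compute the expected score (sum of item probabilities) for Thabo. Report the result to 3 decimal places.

P(θ) = 1 / (1 + exp(−a(θ − b)))
P_1 = 1/(1+e^{3.1200}) = 0.0423
P_2 = 1/(1+e^{0.8466}) = 0.3001
P_3 = 1/(1+e^{0.4998}) = 0.3776
E[score] = 0.0423 + 0.3001 + 0.3776 = 0.7200

0.720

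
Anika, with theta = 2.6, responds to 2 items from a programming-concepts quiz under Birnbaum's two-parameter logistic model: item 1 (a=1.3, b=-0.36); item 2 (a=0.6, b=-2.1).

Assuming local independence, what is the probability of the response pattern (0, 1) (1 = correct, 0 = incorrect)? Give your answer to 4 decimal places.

0.0197

P(theta) = 1 / (1 + exp(−a(theta − b)))
P_1 = 1/(1+e^{-3.8480}) = 0.9791
P_2 = 1/(1+e^{-2.8200}) = 0.9437
L = (1−P_1) × P_2 = 0.0209 × 0.9437 = 0.01970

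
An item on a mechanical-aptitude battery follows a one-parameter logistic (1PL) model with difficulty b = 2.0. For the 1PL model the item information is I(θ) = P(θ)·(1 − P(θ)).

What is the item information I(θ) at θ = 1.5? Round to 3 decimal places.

0.235

P = 1/(1+e^{0.5000}) = 0.3775
P(1−P) = 0.3775 × 0.6225 = 0.2350
I = P(1−P) = 0.23500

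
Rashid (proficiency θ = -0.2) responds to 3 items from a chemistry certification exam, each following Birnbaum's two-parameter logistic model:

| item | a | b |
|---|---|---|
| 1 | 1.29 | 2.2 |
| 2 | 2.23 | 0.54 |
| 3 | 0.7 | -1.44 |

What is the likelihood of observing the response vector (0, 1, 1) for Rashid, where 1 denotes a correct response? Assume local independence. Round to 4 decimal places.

P(θ) = 1 / (1 + exp(−a(θ − b)))
P_1 = 1/(1+e^{3.0960}) = 0.0433
P_2 = 1/(1+e^{1.6502}) = 0.1611
P_3 = 1/(1+e^{-0.8680}) = 0.7043
L = (1−P_1) × P_2 × P_3 = 0.9567 × 0.1611 × 0.7043 = 0.10855

0.1085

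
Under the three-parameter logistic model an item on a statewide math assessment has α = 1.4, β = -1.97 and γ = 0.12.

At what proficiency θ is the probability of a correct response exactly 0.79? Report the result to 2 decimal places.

-1.14

P(θ) = γ + (1 − γ) · 1 / (1 + exp(−α(θ − β)))
Remove guessing floor: (0.79 − 0.12)/(1 − 0.12) = 0.7614
logit = ln(0.7614/0.2386) = 1.1602
θ = β + logit/(α) = -1.97 + 1.1602/1.4000 = -1.1413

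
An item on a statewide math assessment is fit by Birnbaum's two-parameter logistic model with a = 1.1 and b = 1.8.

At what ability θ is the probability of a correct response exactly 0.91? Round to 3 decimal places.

3.903

P(θ) = 1 / (1 + exp(−a(θ − b)))
logit = ln(0.9100/0.0900) = 2.3136
θ = b + logit/(a) = 1.8 + 2.3136/1.1000 = 3.9033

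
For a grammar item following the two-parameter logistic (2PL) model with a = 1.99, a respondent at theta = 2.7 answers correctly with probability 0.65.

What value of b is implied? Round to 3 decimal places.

P(theta) = 1 / (1 + exp(−a(theta − b)))
logit(0.65) = ln(0.65/0.35) = 0.6190
b = theta − logit/(a) = 2.7 − 0.6190/1.9900 = 2.3889

2.389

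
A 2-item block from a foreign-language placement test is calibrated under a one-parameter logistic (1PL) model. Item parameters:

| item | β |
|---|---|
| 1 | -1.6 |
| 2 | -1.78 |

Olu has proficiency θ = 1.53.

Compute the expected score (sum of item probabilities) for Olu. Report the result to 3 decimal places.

1.923

P(θ) = 1 / (1 + exp(−(θ − β)))
P_1 = 1/(1+e^{-3.1300}) = 0.9581
P_2 = 1/(1+e^{-3.3100}) = 0.9648
E[score] = 0.9581 + 0.9648 = 1.9229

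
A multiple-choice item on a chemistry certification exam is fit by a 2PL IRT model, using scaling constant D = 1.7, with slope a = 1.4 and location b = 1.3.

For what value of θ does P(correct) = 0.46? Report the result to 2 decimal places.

P(θ) = 1 / (1 + exp(−D·a(θ − b)))
logit = ln(0.4600/0.5400) = -0.1603
θ = b + logit/(1.7·a) = 1.3 + (-0.1603)/2.3800 = 1.2326

1.23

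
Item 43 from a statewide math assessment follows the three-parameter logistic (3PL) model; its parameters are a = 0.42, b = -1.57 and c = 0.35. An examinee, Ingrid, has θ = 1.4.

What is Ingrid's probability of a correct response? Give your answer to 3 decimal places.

0.855

P(θ) = c + (1 − c) · 1 / (1 + exp(−a(θ − b)))
Exponent: 0.42 × (1.4 − (-1.57)) = 1.2474
1/(1 + e^{-1.2474}) = 0.7768
P = 0.35 + 0.65 × 0.7768 = 0.8550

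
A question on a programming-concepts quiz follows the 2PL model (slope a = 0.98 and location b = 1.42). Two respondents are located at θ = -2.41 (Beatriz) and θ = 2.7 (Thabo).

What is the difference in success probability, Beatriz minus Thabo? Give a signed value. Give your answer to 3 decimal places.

-0.755

P(θ) = 1 / (1 + exp(−a(θ − b)))
P(Beatriz) = 0.0229  [exponent -3.7534]
P(Thabo) = 0.7781  [exponent 1.2544]
Difference = 0.0229 − 0.7781 = -0.7552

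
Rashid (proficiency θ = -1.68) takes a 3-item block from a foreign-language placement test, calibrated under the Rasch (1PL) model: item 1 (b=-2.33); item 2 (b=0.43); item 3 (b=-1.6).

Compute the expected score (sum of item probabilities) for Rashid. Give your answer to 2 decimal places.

P(θ) = 1 / (1 + exp(−(θ − b)))
P_1 = 1/(1+e^{-0.6500}) = 0.6570
P_2 = 1/(1+e^{2.1100}) = 0.1081
P_3 = 1/(1+e^{0.0800}) = 0.4800
E[score] = 0.6570 + 0.1081 + 0.4800 = 1.2451

1.25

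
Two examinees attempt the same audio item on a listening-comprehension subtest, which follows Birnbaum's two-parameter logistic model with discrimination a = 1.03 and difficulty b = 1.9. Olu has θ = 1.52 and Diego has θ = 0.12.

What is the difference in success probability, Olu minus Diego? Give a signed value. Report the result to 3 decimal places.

0.266

P(θ) = 1 / (1 + exp(−a(θ − b)))
P(Olu) = 0.4034  [exponent -0.3914]
P(Diego) = 0.1378  [exponent -1.8334]
Difference = 0.4034 − 0.1378 = 0.2655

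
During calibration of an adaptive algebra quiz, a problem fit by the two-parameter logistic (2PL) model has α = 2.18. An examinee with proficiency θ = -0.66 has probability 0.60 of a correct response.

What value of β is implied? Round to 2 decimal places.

-0.85

P(θ) = 1 / (1 + exp(−α(θ − β)))
logit(0.60) = ln(0.60/0.40) = 0.4055
β = θ − logit/(α) = -0.66 − 0.4055/2.1800 = -0.8460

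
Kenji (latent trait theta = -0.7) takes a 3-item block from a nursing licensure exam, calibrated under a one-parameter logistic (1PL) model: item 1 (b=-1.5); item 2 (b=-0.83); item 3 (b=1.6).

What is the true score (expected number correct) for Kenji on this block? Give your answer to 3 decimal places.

P(theta) = 1 / (1 + exp(−(theta − b)))
P_1 = 1/(1+e^{-0.8000}) = 0.6900
P_2 = 1/(1+e^{-0.1300}) = 0.5325
P_3 = 1/(1+e^{2.3000}) = 0.0911
E[score] = 0.6900 + 0.5325 + 0.0911 = 1.3136

1.314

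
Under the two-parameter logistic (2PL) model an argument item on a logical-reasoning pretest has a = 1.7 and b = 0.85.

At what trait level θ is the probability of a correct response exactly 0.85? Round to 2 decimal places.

1.87

P(θ) = 1 / (1 + exp(−a(θ − b)))
logit = ln(0.8500/0.1500) = 1.7346
θ = b + logit/(a) = 0.85 + 1.7346/1.7000 = 1.8704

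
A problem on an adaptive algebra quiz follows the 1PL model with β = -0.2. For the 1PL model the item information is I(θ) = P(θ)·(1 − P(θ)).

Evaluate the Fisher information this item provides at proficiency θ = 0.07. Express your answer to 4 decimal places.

0.2455

P = 1/(1+e^{-0.2700}) = 0.5671
P(1−P) = 0.5671 × 0.4329 = 0.2455
I = P(1−P) = 0.24550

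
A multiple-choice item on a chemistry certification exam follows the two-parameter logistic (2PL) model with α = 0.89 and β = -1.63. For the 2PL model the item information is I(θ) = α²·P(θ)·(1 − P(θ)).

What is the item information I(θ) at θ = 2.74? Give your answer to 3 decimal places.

P = 1/(1+e^{-3.8893}) = 0.9800
P(1−P) = 0.9800 × 0.0200 = 0.0196
I = α² × P(1−P) = 0.89² × 0.0196 = 0.01556

0.016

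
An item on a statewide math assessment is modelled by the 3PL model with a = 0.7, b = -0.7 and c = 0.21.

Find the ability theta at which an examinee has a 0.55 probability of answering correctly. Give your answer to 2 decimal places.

-1.10

P(theta) = c + (1 − c) · 1 / (1 + exp(−a(theta − b)))
Remove guessing floor: (0.55 − 0.21)/(1 − 0.21) = 0.4304
logit = ln(0.4304/0.5696) = -0.2803
theta = b + logit/(a) = -0.7 + (-0.2803)/0.7000 = -1.1004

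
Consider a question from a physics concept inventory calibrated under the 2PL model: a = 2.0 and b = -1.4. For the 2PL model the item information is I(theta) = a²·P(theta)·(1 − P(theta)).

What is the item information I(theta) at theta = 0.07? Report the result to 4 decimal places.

0.1908

P = 1/(1+e^{-2.9400}) = 0.9498
P(1−P) = 0.9498 × 0.0502 = 0.0477
I = a² × P(1−P) = 2.0² × 0.0477 = 0.19076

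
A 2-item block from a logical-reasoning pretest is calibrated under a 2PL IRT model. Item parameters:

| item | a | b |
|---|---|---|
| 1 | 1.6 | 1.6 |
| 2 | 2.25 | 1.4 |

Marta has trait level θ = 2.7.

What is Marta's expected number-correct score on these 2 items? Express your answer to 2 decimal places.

P(θ) = 1 / (1 + exp(−a(θ − b)))
P_1 = 1/(1+e^{-1.7600}) = 0.8532
P_2 = 1/(1+e^{-2.9250}) = 0.9491
E[score] = 0.8532 + 0.9491 = 1.8023

1.80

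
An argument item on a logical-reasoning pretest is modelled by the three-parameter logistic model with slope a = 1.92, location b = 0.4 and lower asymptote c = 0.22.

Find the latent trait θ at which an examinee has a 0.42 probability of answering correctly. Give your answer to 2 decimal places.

P(θ) = c + (1 − c) · 1 / (1 + exp(−a(θ − b)))
Remove guessing floor: (0.42 − 0.22)/(1 − 0.22) = 0.2564
logit = ln(0.2564/0.7436) = -1.0647
θ = b + logit/(a) = 0.4 + (-1.0647)/1.9200 = -0.1545

-0.15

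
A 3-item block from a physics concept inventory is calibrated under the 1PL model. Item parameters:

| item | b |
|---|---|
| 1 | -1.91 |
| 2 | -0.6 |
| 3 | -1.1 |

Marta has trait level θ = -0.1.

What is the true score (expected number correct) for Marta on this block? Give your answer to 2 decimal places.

2.21

P(θ) = 1 / (1 + exp(−(θ − b)))
P_1 = 1/(1+e^{-1.8100}) = 0.8594
P_2 = 1/(1+e^{-0.5000}) = 0.6225
P_3 = 1/(1+e^{-1.0000}) = 0.7311
E[score] = 0.8594 + 0.6225 + 0.7311 = 2.2129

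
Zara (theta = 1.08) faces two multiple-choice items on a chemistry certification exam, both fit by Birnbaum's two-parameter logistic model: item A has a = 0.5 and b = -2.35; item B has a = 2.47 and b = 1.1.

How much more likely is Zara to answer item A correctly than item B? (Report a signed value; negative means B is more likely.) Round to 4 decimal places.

0.3598

P(theta) = 1 / (1 + exp(−a(theta − b)))
P_A = 0.8475
P_B = 0.4877
P_A − P_B = 0.3598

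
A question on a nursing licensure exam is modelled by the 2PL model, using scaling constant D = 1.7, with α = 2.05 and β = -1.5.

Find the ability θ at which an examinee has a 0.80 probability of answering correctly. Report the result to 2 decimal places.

-1.10

P(θ) = 1 / (1 + exp(−D·α(θ − β)))
logit = ln(0.8000/0.2000) = 1.3863
θ = β + logit/(1.7·α) = -1.5 + 1.3863/3.4850 = -1.1022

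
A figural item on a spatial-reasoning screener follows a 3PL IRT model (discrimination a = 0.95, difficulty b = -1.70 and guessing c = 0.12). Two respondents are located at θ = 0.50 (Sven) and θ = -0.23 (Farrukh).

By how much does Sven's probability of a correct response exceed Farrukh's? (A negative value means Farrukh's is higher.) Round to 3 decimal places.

P(θ) = c + (1 − c) · 1 / (1 + exp(−a(θ − b)))
P(Sven) = 0.9031  [exponent 2.0900]
P(Farrukh) = 0.8254  [exponent 1.3965]
Difference = 0.9031 − 0.8254 = 0.0777

0.078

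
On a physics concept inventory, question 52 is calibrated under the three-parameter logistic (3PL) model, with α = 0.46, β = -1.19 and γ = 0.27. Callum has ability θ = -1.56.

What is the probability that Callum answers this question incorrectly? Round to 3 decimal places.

0.396

P(θ) = γ + (1 − γ) · 1 / (1 + exp(−α(θ − β)))
Exponent: 0.46 × (-1.56 − (-1.19)) = -0.1702
1/(1 + e^{0.1702}) = 0.4576
P = 0.27 + 0.73 × 0.4576 = 0.6040
P(incorrect) = 1 − 0.6040 = 0.3960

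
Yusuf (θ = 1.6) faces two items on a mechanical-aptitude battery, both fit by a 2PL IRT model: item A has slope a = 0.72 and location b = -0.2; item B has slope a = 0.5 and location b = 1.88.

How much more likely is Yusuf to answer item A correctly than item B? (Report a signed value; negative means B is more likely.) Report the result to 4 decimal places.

0.3201

P(θ) = 1 / (1 + exp(−a(θ − b)))
P_A = 0.7852
P_B = 0.4651
P_A − P_B = 0.3201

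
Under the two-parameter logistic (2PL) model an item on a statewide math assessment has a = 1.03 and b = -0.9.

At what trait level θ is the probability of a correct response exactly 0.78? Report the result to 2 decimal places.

0.33

P(θ) = 1 / (1 + exp(−a(θ − b)))
logit = ln(0.7800/0.2200) = 1.2657
θ = b + logit/(a) = -0.9 + 1.2657/1.0300 = 0.3288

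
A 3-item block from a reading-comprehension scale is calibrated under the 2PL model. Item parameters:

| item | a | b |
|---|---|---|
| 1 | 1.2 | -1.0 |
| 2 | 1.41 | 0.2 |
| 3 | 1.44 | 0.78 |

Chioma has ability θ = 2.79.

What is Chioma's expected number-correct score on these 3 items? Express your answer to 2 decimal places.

P(θ) = 1 / (1 + exp(−a(θ − b)))
P_1 = 1/(1+e^{-4.5480}) = 0.9895
P_2 = 1/(1+e^{-3.6519}) = 0.9747
P_3 = 1/(1+e^{-2.8944}) = 0.9476
E[score] = 0.9895 + 0.9747 + 0.9476 = 2.9118

2.91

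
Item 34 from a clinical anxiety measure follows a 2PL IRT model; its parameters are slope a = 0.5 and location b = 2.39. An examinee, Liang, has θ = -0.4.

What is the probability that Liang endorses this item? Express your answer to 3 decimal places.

P(θ) = 1 / (1 + exp(−a(θ − b)))
Exponent: 0.5 × (-0.4 − 2.39) = -1.3950
1/(1 + e^{1.3950}) = 0.1986

0.199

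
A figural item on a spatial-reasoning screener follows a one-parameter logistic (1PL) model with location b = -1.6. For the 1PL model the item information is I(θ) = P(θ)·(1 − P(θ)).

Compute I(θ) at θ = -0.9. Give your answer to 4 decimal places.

P = 1/(1+e^{-0.7000}) = 0.6682
P(1−P) = 0.6682 × 0.3318 = 0.2217
I = P(1−P) = 0.22171

0.2217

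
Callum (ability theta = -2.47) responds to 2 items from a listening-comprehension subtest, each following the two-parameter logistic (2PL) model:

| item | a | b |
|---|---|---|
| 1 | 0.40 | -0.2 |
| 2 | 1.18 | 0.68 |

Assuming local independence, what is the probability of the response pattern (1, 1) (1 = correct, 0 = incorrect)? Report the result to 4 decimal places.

0.0068

P(theta) = 1 / (1 + exp(−a(theta − b)))
P_1 = 1/(1+e^{0.9080}) = 0.2874
P_2 = 1/(1+e^{3.7170}) = 0.0237
L = P_1 × P_2 = 0.2874 × 0.0237 = 0.00682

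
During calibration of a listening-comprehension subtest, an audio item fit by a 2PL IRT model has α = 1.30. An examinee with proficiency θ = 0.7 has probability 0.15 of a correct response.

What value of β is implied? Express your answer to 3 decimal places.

2.034

P(θ) = 1 / (1 + exp(−α(θ − β)))
logit(0.15) = ln(0.15/0.85) = -1.7346
β = θ − logit/(α) = 0.7 − (-1.7346)/1.3000 = 2.0343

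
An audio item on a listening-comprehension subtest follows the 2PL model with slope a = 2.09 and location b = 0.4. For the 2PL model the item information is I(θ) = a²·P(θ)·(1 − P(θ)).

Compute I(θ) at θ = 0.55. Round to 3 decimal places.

P = 1/(1+e^{-0.3135}) = 0.5777
P(1−P) = 0.5777 × 0.4223 = 0.2440
I = a² × P(1−P) = 2.09² × 0.2440 = 1.06563

1.066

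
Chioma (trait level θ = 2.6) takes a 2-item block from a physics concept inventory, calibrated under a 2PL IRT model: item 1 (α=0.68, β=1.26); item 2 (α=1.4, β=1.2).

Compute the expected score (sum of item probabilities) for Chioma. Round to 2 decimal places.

1.59

P(θ) = 1 / (1 + exp(−α(θ − β)))
P_1 = 1/(1+e^{-0.9112}) = 0.7132
P_2 = 1/(1+e^{-1.9600}) = 0.8765
E[score] = 0.7132 + 0.8765 = 1.5898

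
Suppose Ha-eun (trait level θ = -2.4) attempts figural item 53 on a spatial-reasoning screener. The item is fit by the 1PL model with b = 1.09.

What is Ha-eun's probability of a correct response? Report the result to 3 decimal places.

P(θ) = 1 / (1 + exp(−(θ − b)))
Exponent: (-2.4 − 1.09) = -3.4900
1/(1 + e^{3.4900}) = 0.0296
P = 0.0296

0.030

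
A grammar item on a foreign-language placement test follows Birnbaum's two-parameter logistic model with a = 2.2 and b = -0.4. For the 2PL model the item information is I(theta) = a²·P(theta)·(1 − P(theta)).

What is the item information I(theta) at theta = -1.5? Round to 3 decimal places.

0.363

P = 1/(1+e^{2.4200}) = 0.0817
P(1−P) = 0.0817 × 0.9183 = 0.0750
I = a² × P(1−P) = 2.2² × 0.0750 = 0.36296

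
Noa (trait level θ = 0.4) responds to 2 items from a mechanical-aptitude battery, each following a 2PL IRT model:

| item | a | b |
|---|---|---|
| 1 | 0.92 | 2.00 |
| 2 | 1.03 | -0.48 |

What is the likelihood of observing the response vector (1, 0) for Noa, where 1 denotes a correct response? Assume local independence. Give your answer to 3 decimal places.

P(θ) = 1 / (1 + exp(−a(θ − b)))
P_1 = 1/(1+e^{1.4720}) = 0.1866
P_2 = 1/(1+e^{-0.9064}) = 0.7123
L = P_1 × (1−P_2) = 0.1866 × 0.2877 = 0.05370

0.054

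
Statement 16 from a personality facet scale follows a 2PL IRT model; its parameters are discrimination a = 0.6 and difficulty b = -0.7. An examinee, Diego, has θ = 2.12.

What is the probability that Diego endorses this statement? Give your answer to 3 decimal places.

0.844

P(θ) = 1 / (1 + exp(−a(θ − b)))
Exponent: 0.6 × (2.12 − (-0.7)) = 1.6920
1/(1 + e^{-1.6920}) = 0.8445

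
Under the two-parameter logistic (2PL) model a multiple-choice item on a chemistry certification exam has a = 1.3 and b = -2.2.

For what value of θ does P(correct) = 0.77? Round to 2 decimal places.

P(θ) = 1 / (1 + exp(−a(θ − b)))
logit = ln(0.7700/0.2300) = 1.2083
θ = b + logit/(a) = -2.2 + 1.2083/1.3000 = -1.2705

-1.27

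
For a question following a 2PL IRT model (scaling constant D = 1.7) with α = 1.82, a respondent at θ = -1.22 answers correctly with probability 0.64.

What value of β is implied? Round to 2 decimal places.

-1.41

P(θ) = 1 / (1 + exp(−D·α(θ − β)))
logit(0.64) = ln(0.64/0.36) = 0.5754
β = θ − logit/(1.7·α) = -1.22 − 0.5754/3.0940 = -1.4060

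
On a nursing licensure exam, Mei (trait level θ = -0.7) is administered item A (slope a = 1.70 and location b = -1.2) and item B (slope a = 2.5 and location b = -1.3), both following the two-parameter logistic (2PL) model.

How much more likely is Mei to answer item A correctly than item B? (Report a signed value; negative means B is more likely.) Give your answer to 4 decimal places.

P(θ) = 1 / (1 + exp(−a(θ − b)))
P_A = 0.7006
P_B = 0.8176
P_A − P_B = -0.1170

-0.1170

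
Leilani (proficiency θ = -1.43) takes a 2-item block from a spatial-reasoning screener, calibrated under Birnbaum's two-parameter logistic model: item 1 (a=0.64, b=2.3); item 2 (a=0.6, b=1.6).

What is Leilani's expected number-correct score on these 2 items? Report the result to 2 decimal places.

0.22

P(θ) = 1 / (1 + exp(−a(θ − b)))
P_1 = 1/(1+e^{2.3872}) = 0.0842
P_2 = 1/(1+e^{1.8180}) = 0.1397
E[score] = 0.0842 + 0.1397 = 0.2238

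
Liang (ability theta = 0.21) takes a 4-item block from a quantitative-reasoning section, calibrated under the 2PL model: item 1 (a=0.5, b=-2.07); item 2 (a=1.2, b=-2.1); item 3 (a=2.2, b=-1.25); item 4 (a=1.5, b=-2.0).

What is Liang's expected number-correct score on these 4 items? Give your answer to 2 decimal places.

P(theta) = 1 / (1 + exp(−a(theta − b)))
P_1 = 1/(1+e^{-1.1400}) = 0.7577
P_2 = 1/(1+e^{-2.7720}) = 0.9411
P_3 = 1/(1+e^{-3.2120}) = 0.9613
P_4 = 1/(1+e^{-3.3150}) = 0.9649
E[score] = 0.7577 + 0.9411 + 0.9613 + 0.9649 = 3.6250

3.63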